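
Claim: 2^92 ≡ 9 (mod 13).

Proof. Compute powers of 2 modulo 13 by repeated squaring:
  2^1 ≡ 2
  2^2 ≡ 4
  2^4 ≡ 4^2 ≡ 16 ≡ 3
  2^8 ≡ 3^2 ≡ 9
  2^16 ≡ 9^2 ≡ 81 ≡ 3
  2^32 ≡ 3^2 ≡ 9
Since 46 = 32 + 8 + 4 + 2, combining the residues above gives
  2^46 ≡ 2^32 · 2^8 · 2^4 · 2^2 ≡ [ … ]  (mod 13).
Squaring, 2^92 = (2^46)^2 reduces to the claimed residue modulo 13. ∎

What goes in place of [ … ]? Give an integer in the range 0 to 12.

Multiply the listed residues: 9 · 9 · 3 · 4 = 81 → 243 → 972.
Reducing modulo 13: 972 = 74·13 + 10, so 2^46 ≡ 10.

10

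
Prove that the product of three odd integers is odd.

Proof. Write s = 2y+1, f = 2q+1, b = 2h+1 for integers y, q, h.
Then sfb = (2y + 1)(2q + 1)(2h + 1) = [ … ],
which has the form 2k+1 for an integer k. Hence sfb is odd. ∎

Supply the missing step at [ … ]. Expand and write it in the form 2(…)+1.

2(4hqy + 2hq + 2hy + h + 2qy + q + y) + 1

(2y + 1)(2q + 1)(2h + 1) = 8hqy + 4hq + 4hy + 2h + 4qy + 2q + 2y + 1
= 2(4hqy + 2hq + 2hy + h + 2qy + q + y) + 1.
Since 4hqy + 2hq + 2hy + h + 2qy + q + y is an integer, the product is of the form 2k+1 for an integer k.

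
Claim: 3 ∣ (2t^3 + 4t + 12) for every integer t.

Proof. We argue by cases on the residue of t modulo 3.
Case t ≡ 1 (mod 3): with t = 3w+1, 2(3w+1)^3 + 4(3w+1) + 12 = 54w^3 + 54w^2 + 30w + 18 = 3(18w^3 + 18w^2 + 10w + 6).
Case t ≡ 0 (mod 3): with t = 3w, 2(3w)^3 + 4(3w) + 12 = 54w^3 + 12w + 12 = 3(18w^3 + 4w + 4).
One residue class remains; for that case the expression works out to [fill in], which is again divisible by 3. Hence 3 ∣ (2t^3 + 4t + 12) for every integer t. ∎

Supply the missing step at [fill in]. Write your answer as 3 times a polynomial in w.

3(18w^3 + 36w^2 + 28w + 12)

The residues treated are {1, 0}, so the missing case is t ≡ 2 (mod 3); write t = 3w+2.
Then 2(3w+2)^3 + 4(3w+2) + 12 = 54w^3 + 108w^2 + 84w + 36 = 3(18w^3 + 36w^2 + 28w + 12).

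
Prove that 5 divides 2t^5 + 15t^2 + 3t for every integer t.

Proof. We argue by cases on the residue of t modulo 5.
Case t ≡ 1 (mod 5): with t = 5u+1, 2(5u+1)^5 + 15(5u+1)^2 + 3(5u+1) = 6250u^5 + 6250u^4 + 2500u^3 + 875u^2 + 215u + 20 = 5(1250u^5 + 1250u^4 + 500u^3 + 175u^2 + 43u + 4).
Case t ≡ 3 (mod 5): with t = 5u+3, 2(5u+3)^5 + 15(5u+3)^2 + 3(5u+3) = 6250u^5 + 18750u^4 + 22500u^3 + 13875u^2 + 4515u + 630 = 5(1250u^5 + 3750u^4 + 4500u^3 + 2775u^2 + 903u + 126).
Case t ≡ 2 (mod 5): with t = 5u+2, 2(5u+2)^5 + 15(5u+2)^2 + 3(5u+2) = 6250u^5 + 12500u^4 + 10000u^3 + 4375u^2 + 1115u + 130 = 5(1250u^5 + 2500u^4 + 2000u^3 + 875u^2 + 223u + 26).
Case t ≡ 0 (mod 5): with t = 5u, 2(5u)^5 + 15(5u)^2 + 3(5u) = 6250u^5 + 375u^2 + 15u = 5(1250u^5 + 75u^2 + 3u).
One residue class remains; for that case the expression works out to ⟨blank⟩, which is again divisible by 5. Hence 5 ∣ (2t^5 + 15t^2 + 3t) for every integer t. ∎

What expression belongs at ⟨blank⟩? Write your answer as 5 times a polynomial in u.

Only t ≡ 4 (mod 5) is unaccounted for. Put t = 5u+4:
2(5u+4)^5 + 15(5u+4)^2 + 3(5u+4) expands to 6250u^5 + 25000u^4 + 40000u^3 + 32375u^2 + 13415u + 2300,
and factoring out 5 leaves 5(1250u^5 + 5000u^4 + 8000u^3 + 6475u^2 + 2683u + 460).

5(1250u^5 + 5000u^4 + 8000u^3 + 6475u^2 + 2683u + 460)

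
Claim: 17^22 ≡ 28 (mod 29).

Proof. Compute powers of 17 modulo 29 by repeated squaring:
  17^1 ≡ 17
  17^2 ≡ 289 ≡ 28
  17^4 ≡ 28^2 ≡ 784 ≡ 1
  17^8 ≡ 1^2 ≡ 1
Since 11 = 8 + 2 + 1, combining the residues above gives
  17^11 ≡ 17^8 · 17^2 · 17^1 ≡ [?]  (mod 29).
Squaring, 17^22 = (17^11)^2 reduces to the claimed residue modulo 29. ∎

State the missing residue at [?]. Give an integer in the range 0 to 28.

12

17^8 · 17^2 · 17^1 ≡ 1 · 28 · 17 = 476.
476 mod 29 = 12, so 17^11 ≡ 12 (mod 29).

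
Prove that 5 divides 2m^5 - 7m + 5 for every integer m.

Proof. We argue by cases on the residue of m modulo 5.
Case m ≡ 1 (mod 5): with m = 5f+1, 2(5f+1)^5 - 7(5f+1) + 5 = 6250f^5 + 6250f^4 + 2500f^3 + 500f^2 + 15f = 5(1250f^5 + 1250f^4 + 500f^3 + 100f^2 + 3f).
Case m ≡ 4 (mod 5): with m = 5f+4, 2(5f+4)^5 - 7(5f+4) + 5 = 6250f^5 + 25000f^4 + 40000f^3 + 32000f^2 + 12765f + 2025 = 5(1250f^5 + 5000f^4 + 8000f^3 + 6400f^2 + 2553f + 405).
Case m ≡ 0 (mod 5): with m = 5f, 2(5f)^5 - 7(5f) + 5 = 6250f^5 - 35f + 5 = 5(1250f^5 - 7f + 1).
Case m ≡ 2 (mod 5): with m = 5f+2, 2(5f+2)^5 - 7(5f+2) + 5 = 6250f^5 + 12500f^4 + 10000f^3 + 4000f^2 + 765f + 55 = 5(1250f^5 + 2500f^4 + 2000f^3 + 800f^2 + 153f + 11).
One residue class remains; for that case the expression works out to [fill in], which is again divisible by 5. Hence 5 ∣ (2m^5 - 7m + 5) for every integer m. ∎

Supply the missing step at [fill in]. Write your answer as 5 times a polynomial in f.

The residues treated are {1, 4, 0, 2}, so the missing case is m ≡ 3 (mod 5); write m = 5f+3.
Then 2(5f+3)^5 - 7(5f+3) + 5 = 6250f^5 + 18750f^4 + 22500f^3 + 13500f^2 + 4015f + 470 = 5(1250f^5 + 3750f^4 + 4500f^3 + 2700f^2 + 803f + 94).

5(1250f^5 + 3750f^4 + 4500f^3 + 2700f^2 + 803f + 94)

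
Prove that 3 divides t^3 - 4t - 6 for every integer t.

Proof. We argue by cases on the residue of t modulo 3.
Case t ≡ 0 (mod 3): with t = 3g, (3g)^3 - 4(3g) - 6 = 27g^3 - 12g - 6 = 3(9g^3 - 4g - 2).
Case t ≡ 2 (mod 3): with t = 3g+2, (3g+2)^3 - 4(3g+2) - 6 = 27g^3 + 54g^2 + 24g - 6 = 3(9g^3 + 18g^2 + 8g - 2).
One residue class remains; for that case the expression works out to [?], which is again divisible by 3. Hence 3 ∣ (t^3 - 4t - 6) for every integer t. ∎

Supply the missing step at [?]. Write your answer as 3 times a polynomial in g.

Only t ≡ 1 (mod 3) is unaccounted for. Put t = 3g+1:
(3g+1)^3 - 4(3g+1) - 6 expands to 27g^3 + 27g^2 - 3g - 9,
and factoring out 3 leaves 3(9g^3 + 9g^2 - g - 3).

3(9g^3 + 9g^2 - g - 3)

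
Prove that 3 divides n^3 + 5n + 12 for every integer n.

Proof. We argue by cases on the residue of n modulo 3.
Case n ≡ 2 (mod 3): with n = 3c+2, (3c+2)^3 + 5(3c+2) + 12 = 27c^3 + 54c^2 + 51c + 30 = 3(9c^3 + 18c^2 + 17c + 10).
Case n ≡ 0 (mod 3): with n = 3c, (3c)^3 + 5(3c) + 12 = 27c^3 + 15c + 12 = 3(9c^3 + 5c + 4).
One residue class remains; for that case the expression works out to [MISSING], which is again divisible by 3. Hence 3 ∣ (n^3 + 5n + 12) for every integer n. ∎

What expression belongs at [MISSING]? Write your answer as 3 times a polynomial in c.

The residues treated are {2, 0}, so the missing case is n ≡ 1 (mod 3); write n = 3c+1.
Then (3c+1)^3 + 5(3c+1) + 12 = 27c^3 + 27c^2 + 24c + 18 = 3(9c^3 + 9c^2 + 8c + 6).

3(9c^3 + 9c^2 + 8c + 6)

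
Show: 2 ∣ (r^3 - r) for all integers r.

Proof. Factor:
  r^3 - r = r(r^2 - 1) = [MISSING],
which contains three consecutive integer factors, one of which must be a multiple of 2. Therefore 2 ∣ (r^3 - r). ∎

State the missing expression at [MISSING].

r(r^2 - 1) = r(r - 1)(r + 1) = (r - 1)r(r + 1).
These three factors are consecutive integers, so their product is divisible by 2.

(r - 1)r(r + 1)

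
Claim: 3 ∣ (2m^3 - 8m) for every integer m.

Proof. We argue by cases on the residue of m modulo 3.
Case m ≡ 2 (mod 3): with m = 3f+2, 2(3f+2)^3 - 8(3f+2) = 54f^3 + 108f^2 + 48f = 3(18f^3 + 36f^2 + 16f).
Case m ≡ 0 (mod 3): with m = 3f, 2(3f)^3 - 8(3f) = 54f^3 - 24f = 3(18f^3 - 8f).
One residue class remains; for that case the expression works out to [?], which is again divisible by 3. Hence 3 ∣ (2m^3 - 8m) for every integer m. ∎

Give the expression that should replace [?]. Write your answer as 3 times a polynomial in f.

3(18f^3 + 18f^2 - 2f - 2)

The residues treated are {2, 0}, so the missing case is m ≡ 1 (mod 3); write m = 3f+1.
Then 2(3f+1)^3 - 8(3f+1) = 54f^3 + 54f^2 - 6f - 6 = 3(18f^3 + 18f^2 - 2f - 2).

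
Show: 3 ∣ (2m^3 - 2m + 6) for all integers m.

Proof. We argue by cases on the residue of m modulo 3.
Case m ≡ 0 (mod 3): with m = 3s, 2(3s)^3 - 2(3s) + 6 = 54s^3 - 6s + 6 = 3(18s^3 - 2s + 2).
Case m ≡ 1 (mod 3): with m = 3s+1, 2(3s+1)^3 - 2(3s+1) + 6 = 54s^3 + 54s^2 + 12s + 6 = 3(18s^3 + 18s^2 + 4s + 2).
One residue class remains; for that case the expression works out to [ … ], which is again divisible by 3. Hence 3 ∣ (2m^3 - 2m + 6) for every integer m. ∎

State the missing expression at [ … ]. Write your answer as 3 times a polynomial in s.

The residues treated are {0, 1}, so the missing case is m ≡ 2 (mod 3); write m = 3s+2.
Then 2(3s+2)^3 - 2(3s+2) + 6 = 54s^3 + 108s^2 + 66s + 18 = 3(18s^3 + 36s^2 + 22s + 6).

3(18s^3 + 36s^2 + 22s + 6)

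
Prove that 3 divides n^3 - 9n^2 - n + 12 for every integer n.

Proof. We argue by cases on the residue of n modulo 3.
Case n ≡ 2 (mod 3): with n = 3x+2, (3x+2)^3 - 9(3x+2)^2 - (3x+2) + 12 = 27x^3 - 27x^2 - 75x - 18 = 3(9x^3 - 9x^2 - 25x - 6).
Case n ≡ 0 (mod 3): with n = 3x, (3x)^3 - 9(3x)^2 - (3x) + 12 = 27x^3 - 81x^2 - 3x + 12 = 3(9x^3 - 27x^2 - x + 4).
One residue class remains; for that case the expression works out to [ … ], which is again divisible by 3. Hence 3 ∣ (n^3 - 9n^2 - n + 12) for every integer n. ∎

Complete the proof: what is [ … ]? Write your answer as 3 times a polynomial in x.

3(9x^3 - 18x^2 - 16x + 1)

The residues treated are {2, 0}, so the missing case is n ≡ 1 (mod 3); write n = 3x+1.
Then (3x+1)^3 - 9(3x+1)^2 - (3x+1) + 12 = 27x^3 - 54x^2 - 48x + 3 = 3(9x^3 - 18x^2 - 16x + 1).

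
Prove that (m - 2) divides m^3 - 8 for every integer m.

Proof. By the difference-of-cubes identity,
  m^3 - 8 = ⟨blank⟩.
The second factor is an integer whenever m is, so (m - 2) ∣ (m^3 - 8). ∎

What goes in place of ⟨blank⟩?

(m - 2)(m^2 + 2m + 4)

Polynomial division of m^3 - 8 by m - 2 leaves remainder 0 and quotient m^2 + 2m + 4.
Hence m^3 - 8 = (m - 2)(m^2 + 2m + 4).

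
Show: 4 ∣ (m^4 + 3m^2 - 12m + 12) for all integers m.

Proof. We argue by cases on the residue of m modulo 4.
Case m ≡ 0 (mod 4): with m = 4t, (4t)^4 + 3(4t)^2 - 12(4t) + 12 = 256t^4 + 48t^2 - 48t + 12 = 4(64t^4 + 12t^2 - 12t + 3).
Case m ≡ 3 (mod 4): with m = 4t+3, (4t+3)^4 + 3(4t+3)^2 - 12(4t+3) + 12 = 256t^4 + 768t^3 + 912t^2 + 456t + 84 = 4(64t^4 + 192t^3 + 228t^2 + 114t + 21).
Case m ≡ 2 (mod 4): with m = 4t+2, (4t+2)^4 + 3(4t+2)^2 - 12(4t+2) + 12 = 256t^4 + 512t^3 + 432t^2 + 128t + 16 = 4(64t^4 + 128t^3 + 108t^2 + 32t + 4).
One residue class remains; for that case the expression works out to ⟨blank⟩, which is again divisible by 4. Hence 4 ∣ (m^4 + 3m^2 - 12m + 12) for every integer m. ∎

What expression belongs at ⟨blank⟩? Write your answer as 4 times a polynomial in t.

4(64t^4 + 64t^3 + 36t^2 - 2t + 1)

The residues treated are {0, 3, 2}, so the missing case is m ≡ 1 (mod 4); write m = 4t+1.
Then (4t+1)^4 + 3(4t+1)^2 - 12(4t+1) + 12 = 256t^4 + 256t^3 + 144t^2 - 8t + 4 = 4(64t^4 + 64t^3 + 36t^2 - 2t + 1).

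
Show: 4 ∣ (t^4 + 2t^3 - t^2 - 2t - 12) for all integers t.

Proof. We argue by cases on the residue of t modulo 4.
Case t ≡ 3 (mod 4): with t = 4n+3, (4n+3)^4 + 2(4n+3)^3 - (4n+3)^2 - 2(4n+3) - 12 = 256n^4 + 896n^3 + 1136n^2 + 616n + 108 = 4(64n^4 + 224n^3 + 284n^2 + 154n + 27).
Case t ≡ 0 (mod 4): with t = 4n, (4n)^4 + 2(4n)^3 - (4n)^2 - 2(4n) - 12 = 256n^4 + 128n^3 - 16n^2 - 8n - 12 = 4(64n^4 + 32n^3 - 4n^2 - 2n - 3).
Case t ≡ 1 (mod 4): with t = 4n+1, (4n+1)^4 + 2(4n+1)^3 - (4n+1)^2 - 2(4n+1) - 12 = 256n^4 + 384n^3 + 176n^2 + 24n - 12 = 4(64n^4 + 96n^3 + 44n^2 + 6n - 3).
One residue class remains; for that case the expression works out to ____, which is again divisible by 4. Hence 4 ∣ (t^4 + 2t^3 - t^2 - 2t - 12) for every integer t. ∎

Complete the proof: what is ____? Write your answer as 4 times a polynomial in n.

The residues treated are {3, 0, 1}, so the missing case is t ≡ 2 (mod 4); write t = 4n+2.
Then (4n+2)^4 + 2(4n+2)^3 - (4n+2)^2 - 2(4n+2) - 12 = 256n^4 + 640n^3 + 560n^2 + 200n + 12 = 4(64n^4 + 160n^3 + 140n^2 + 50n + 3).

4(64n^4 + 160n^3 + 140n^2 + 50n + 3)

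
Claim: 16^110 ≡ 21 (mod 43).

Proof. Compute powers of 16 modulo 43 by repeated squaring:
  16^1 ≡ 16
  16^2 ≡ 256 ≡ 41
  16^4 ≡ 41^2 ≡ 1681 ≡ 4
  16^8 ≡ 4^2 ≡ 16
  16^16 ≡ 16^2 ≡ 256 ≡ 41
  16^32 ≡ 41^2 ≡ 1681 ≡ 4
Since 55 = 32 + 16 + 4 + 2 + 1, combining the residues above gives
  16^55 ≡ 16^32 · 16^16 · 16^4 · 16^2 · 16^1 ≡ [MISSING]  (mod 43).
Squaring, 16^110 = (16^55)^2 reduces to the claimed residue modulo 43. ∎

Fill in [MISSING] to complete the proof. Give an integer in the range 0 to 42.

16^32 · 16^16 · 16^4 · 16^2 · 16^1 ≡ 4 · 41 · 4 · 41 · 16 = 430336.
430336 mod 43 = 35, so 16^55 ≡ 35 (mod 43).

35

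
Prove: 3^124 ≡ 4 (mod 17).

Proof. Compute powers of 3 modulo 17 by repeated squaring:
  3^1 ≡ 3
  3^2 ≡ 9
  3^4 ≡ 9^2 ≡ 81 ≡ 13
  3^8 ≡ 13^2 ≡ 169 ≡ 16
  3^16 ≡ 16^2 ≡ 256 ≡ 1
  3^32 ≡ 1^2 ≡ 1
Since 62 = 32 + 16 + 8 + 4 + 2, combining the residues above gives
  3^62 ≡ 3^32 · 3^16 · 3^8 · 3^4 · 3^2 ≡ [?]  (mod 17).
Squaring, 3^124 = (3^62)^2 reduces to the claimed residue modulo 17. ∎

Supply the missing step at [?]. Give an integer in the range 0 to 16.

2

3^32 · 3^16 · 3^8 · 3^4 · 3^2 ≡ 1 · 1 · 16 · 13 · 9 = 1872.
1872 mod 17 = 2, so 3^62 ≡ 2 (mod 17).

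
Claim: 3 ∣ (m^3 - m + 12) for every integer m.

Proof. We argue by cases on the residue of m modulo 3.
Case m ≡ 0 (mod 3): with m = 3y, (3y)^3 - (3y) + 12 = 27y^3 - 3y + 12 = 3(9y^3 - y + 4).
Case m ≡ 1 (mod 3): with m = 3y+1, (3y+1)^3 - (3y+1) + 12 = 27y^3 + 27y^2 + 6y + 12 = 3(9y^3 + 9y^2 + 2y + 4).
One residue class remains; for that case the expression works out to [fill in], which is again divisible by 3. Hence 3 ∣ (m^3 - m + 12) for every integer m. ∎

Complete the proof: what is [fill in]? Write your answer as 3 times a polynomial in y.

3(9y^3 + 18y^2 + 11y + 6)

Only m ≡ 2 (mod 3) is unaccounted for. Put m = 3y+2:
(3y+2)^3 - (3y+2) + 12 expands to 27y^3 + 54y^2 + 33y + 18,
and factoring out 3 leaves 3(9y^3 + 18y^2 + 11y + 6).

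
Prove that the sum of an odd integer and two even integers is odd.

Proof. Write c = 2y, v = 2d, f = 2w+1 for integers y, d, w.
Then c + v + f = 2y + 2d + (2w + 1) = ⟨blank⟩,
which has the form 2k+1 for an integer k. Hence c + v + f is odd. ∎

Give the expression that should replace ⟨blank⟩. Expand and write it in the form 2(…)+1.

2(d + w + y) + 1

Expanding: 2y + 2d + (2w + 1) = 2d + 2w + 2y + 1.
Every term except the constant is even, so this is 2(d + w + y) + 1,
and d + w + y ∈ ℤ gives the required form.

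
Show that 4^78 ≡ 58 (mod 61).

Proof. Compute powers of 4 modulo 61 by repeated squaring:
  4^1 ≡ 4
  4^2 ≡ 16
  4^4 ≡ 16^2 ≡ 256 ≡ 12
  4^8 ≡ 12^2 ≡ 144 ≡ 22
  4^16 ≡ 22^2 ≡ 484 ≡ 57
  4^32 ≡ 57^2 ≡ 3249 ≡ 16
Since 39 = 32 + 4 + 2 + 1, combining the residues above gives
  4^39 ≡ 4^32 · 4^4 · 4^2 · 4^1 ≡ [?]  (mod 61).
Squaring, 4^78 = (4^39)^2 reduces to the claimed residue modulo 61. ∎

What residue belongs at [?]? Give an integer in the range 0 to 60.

27

Multiply the listed residues: 16 · 12 · 16 · 4 = 192 → 3072 → 12288.
Reducing modulo 61: 12288 = 201·61 + 27, so 4^39 ≡ 27.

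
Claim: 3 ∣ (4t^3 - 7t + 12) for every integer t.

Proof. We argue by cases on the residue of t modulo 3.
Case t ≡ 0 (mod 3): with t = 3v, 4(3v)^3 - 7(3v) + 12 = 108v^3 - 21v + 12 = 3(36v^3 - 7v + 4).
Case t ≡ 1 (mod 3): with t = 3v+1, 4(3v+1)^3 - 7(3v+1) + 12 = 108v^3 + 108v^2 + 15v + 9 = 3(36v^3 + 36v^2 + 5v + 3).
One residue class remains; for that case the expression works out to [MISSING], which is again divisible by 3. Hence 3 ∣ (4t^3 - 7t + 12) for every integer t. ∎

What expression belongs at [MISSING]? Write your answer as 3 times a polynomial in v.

The residues treated are {0, 1}, so the missing case is t ≡ 2 (mod 3); write t = 3v+2.
Then 4(3v+2)^3 - 7(3v+2) + 12 = 108v^3 + 216v^2 + 123v + 30 = 3(36v^3 + 72v^2 + 41v + 10).

3(36v^3 + 72v^2 + 41v + 10)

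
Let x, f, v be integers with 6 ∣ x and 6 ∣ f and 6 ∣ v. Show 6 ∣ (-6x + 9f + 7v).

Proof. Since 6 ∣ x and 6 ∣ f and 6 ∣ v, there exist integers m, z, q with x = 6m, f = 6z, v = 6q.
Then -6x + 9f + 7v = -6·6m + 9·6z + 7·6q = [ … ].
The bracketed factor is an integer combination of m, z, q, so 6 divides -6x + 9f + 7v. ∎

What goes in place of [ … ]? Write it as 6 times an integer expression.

6(-6m + 7q + 9z)

Each term has a factor of 6: -6·6m + 9·6z + 7·6q = 6·(-6m + 7q + 9z).
Since -6m + 7q + 9z is an integer, 6 ∣ (-6x + 9f + 7v).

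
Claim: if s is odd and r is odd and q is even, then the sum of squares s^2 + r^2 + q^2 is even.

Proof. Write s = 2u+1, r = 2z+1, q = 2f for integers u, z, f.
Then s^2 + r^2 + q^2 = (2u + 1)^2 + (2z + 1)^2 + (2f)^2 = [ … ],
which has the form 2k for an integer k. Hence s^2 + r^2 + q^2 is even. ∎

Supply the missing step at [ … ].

Expanding: (2u + 1)^2 + (2z + 1)^2 + (2f)^2 = 4f^2 + 4u^2 + 4u + 4z^2 + 4z + 2.
Every term is even; pulling out the factor of 2 gives 2(2f^2 + 2u^2 + 2u + 2z^2 + 2z + 1).

2(2f^2 + 2u^2 + 2u + 2z^2 + 2z + 1)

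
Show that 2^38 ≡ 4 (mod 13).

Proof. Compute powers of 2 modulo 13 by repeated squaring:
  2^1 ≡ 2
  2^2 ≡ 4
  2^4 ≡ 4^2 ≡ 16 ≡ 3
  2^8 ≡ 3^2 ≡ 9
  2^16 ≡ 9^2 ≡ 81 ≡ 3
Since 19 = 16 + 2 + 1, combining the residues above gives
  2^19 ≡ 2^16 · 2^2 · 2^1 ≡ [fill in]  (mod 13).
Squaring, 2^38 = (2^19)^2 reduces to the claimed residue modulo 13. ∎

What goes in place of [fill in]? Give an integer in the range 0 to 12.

2^16 · 2^2 · 2^1 ≡ 3 · 4 · 2 = 24.
24 mod 13 = 11, so 2^19 ≡ 11 (mod 13).

11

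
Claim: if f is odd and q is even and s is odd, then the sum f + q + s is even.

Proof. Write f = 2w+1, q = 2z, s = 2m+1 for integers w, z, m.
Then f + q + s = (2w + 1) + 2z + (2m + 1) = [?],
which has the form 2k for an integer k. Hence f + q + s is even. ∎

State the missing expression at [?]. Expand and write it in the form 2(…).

(2w + 1) + 2z + (2m + 1) = 2m + 2w + 2z + 2
= 2(m + w + z + 1).
Since m + w + z + 1 is an integer, the sum is of the form 2k for an integer k.

2(m + w + z + 1)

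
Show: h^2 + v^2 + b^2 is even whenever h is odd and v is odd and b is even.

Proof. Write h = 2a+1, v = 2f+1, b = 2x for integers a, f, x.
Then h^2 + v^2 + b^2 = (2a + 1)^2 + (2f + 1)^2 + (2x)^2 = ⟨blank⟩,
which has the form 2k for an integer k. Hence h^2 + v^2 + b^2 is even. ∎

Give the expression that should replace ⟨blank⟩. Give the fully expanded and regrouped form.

2(2a^2 + 2a + 2f^2 + 2f + 2x^2 + 1)

Expanding: (2a + 1)^2 + (2f + 1)^2 + (2x)^2 = 4a^2 + 4a + 4f^2 + 4f + 4x^2 + 2.
Every term is even; pulling out the factor of 2 gives 2(2a^2 + 2a + 2f^2 + 2f + 2x^2 + 1).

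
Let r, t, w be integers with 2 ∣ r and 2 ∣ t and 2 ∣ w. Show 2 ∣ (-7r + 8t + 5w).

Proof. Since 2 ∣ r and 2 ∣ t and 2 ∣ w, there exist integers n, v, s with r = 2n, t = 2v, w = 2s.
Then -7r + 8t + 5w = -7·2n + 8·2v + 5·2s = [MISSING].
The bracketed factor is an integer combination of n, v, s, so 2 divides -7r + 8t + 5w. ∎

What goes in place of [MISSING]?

Each term has a factor of 2: -7·2n + 8·2v + 5·2s = 2·(-7n + 5s + 8v).
Since -7n + 5s + 8v is an integer, 2 ∣ (-7r + 8t + 5w).

2(-7n + 5s + 8v)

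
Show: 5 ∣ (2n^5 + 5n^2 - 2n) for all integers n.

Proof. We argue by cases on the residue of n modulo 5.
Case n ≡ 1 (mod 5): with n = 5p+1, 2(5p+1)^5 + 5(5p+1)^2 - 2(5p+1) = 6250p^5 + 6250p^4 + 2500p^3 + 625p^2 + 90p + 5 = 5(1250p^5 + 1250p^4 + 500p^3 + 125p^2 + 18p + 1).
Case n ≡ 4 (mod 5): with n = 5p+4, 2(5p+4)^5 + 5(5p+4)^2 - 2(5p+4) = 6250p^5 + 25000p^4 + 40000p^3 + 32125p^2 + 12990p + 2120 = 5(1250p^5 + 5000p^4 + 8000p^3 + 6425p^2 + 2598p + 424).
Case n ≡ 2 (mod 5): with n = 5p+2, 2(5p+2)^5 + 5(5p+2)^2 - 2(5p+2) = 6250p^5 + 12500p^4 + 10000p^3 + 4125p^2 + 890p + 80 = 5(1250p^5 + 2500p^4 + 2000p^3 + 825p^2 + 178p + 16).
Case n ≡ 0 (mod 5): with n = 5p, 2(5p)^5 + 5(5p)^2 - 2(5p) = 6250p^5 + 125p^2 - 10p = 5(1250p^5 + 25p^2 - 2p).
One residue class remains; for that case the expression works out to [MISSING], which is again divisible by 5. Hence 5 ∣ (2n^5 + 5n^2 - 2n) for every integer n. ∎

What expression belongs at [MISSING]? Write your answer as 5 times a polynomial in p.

5(1250p^5 + 3750p^4 + 4500p^3 + 2725p^2 + 838p + 105)

Only n ≡ 3 (mod 5) is unaccounted for. Put n = 5p+3:
2(5p+3)^5 + 5(5p+3)^2 - 2(5p+3) expands to 6250p^5 + 18750p^4 + 22500p^3 + 13625p^2 + 4190p + 525,
and factoring out 5 leaves 5(1250p^5 + 3750p^4 + 4500p^3 + 2725p^2 + 838p + 105).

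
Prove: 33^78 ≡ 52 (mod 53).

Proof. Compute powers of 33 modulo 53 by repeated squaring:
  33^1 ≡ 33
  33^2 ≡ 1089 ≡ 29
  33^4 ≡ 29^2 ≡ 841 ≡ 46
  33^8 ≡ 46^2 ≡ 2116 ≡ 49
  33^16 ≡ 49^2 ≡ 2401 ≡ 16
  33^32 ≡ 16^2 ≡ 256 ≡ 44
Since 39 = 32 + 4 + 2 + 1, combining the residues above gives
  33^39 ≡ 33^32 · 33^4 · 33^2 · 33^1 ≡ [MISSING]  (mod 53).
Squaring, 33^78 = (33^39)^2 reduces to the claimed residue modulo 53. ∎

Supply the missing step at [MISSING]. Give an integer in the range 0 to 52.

30

33^32 · 33^4 · 33^2 · 33^1 ≡ 44 · 46 · 29 · 33 = 1936968.
1936968 mod 53 = 30, so 33^39 ≡ 30 (mod 53).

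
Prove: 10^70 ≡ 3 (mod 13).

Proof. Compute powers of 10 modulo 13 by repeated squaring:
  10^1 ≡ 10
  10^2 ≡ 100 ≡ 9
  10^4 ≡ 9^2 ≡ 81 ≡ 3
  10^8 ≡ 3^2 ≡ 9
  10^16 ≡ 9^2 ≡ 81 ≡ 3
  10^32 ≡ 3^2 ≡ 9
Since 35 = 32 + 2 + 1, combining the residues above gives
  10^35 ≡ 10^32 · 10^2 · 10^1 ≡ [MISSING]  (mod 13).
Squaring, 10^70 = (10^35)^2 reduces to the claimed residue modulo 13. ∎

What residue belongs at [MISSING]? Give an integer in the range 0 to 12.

4

Multiply the listed residues: 9 · 9 · 10 = 81 → 810.
Reducing modulo 13: 810 = 62·13 + 4, so 10^35 ≡ 4.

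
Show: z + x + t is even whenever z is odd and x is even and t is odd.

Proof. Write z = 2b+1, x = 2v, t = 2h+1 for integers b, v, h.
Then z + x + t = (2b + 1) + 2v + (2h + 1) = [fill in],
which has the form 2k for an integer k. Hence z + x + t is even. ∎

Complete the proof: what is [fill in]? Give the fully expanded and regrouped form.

Expanding: (2b + 1) + 2v + (2h + 1) = 2b + 2h + 2v + 2.
Every term is even; pulling out the factor of 2 gives 2(b + h + v + 1).

2(b + h + v + 1)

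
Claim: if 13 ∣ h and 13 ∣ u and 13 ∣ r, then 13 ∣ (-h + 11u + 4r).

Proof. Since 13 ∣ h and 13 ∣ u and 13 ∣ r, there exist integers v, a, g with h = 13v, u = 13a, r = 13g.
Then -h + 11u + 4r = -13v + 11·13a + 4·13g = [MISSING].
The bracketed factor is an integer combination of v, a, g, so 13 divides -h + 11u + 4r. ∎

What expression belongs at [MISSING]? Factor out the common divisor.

Pull the common 13 out of every term: -13v + 11·13a + 4·13g = 13(11a + 4g - v).
11a + 4g - v is an integer, which exhibits the divisibility.

13(11a + 4g - v)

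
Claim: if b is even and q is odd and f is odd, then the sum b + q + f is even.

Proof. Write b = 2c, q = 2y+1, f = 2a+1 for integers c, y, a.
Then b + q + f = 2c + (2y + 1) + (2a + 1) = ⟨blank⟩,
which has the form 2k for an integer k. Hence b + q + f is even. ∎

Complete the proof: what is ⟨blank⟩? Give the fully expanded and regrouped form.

2(a + c + y + 1)

Expanding: 2c + (2y + 1) + (2a + 1) = 2a + 2c + 2y + 2.
Every term is even; pulling out the factor of 2 gives 2(a + c + y + 1).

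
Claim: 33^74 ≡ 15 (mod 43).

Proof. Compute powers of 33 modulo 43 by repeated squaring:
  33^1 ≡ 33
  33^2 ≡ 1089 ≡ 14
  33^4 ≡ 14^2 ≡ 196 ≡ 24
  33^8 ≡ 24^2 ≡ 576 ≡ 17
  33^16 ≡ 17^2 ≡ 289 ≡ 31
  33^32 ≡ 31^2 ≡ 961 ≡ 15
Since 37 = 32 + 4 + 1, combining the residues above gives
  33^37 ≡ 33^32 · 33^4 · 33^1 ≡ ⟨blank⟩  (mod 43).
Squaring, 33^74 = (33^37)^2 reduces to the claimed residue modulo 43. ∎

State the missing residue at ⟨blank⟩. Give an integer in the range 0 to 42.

12

Multiply the listed residues: 15 · 24 · 33 = 360 → 11880.
Reducing modulo 43: 11880 = 276·43 + 12, so 33^37 ≡ 12.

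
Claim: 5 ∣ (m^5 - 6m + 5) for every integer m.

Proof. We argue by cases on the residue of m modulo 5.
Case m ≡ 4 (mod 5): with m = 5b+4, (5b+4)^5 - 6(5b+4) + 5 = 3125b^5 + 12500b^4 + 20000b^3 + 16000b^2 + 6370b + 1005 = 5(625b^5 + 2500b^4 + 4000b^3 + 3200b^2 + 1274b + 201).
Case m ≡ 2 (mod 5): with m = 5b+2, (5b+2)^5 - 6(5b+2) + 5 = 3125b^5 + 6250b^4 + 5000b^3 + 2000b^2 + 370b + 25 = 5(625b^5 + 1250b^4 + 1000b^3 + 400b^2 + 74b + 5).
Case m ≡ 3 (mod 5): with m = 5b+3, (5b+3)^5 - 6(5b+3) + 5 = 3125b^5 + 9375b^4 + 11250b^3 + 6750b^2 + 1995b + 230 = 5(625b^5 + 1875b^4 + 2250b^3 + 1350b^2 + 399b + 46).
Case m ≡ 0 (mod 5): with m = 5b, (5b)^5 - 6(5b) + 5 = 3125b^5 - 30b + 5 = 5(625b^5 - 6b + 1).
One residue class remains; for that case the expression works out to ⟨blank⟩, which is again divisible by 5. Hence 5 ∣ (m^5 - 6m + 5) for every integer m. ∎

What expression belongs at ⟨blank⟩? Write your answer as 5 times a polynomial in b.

5(625b^5 + 625b^4 + 250b^3 + 50b^2 - b)

Only m ≡ 1 (mod 5) is unaccounted for. Put m = 5b+1:
(5b+1)^5 - 6(5b+1) + 5 expands to 3125b^5 + 3125b^4 + 1250b^3 + 250b^2 - 5b,
and factoring out 5 leaves 5(625b^5 + 625b^4 + 250b^3 + 50b^2 - b).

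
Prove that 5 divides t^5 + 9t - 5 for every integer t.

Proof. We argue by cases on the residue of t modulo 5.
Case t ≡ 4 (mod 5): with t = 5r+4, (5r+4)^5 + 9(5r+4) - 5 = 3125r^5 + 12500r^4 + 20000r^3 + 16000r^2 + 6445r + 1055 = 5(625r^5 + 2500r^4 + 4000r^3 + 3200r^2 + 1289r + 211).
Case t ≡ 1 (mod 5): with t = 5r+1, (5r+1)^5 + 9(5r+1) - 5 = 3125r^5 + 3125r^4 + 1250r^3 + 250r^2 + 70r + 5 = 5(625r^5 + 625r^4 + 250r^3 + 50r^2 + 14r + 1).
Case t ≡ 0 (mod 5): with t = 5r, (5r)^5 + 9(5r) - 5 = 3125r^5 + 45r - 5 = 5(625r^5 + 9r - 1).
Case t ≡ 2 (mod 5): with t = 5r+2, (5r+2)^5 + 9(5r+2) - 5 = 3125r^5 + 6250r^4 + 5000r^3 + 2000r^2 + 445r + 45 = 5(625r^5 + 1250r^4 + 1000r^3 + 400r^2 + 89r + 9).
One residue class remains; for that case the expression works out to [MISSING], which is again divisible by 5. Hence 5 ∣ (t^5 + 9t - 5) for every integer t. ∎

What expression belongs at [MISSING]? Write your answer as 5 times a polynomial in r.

5(625r^5 + 1875r^4 + 2250r^3 + 1350r^2 + 414r + 53)

Only t ≡ 3 (mod 5) is unaccounted for. Put t = 5r+3:
(5r+3)^5 + 9(5r+3) - 5 expands to 3125r^5 + 9375r^4 + 11250r^3 + 6750r^2 + 2070r + 265,
and factoring out 5 leaves 5(625r^5 + 1875r^4 + 2250r^3 + 1350r^2 + 414r + 53).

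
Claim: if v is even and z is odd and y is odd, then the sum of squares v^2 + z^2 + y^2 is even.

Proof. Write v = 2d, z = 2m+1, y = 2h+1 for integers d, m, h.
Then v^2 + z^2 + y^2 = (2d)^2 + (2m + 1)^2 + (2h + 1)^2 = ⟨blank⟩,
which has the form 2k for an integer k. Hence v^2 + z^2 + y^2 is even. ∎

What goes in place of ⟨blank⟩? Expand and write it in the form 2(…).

2(2d^2 + 2h^2 + 2h + 2m^2 + 2m + 1)

Expanding: (2d)^2 + (2m + 1)^2 + (2h + 1)^2 = 4d^2 + 4h^2 + 4h + 4m^2 + 4m + 2.
Every term is even; pulling out the factor of 2 gives 2(2d^2 + 2h^2 + 2h + 2m^2 + 2m + 1).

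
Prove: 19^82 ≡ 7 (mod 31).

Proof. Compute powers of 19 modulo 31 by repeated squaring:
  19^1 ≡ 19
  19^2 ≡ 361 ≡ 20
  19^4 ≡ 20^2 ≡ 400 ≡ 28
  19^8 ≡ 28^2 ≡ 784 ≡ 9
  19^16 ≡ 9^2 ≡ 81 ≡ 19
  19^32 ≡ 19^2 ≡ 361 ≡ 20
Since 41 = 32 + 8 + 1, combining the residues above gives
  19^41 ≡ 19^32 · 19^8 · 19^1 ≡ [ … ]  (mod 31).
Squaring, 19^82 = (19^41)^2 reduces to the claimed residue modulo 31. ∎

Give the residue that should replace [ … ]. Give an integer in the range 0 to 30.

19^32 · 19^8 · 19^1 ≡ 20 · 9 · 19 = 3420.
3420 mod 31 = 10, so 19^41 ≡ 10 (mod 31).

10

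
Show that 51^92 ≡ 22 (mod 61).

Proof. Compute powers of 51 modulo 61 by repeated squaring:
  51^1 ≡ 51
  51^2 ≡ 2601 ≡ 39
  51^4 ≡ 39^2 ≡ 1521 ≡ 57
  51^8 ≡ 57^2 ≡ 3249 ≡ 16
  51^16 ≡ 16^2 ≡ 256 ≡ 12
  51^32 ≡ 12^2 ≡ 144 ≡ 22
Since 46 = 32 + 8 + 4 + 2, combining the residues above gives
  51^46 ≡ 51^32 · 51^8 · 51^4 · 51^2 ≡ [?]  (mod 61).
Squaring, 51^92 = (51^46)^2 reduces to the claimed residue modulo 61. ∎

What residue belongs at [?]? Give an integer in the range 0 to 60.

51^32 · 51^8 · 51^4 · 51^2 ≡ 22 · 16 · 57 · 39 = 782496.
782496 mod 61 = 49, so 51^46 ≡ 49 (mod 61).

49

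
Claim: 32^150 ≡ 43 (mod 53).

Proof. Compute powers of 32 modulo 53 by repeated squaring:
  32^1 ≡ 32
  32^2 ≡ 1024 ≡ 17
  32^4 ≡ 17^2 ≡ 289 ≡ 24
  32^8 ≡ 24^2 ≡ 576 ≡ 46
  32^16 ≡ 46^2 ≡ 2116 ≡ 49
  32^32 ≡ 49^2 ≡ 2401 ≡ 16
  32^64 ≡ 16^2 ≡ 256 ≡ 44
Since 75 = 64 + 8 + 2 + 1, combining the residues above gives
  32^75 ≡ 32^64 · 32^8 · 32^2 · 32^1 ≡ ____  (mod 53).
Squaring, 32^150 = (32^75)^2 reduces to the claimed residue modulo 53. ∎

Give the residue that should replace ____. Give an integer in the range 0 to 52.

Multiply the listed residues: 44 · 46 · 17 · 32 = 2024 → 34408 → 1101056.
Reducing modulo 53: 1101056 = 20774·53 + 34, so 32^75 ≡ 34.

34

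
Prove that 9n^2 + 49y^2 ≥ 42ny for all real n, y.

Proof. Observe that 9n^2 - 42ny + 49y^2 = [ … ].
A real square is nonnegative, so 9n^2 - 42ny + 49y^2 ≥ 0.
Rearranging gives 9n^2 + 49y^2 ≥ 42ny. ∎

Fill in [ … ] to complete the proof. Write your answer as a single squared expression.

The leading and trailing coefficients are 3^2 and 7^2, and 42 = 2·3·7, so the trinomial is (3n - 7y)^2.
Hence 9n^2 - 42ny + 49y^2 ≥ 0.

(3n - 7y)^2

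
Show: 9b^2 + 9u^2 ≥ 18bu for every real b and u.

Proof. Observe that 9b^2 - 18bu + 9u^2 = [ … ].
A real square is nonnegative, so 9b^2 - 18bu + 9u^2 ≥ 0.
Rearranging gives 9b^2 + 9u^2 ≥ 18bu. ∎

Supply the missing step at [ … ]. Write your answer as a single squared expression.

The leading and trailing coefficients are 3^2 and 3^2, and 18 = 2·3·3, so the trinomial is (3b - 3u)^2.
Hence 9b^2 - 18bu + 9u^2 ≥ 0.

(3b - 3u)^2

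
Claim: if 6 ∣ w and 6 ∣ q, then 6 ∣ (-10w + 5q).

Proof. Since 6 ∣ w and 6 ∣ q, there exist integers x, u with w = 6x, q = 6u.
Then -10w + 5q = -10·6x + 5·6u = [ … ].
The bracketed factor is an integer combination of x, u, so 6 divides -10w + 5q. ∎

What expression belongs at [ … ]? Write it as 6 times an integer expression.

6(5u - 10x)

Pull the common 6 out of every term: -10·6x + 5·6u = 6(5u - 10x).
5u - 10x is an integer, which exhibits the divisibility.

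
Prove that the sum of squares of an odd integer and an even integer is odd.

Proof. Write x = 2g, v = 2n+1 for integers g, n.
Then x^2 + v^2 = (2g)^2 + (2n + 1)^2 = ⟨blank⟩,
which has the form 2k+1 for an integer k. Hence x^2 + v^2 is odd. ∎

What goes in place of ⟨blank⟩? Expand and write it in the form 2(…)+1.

(2g)^2 + (2n + 1)^2 = 4g^2 + 4n^2 + 4n + 1
= 2(2g^2 + 2n^2 + 2n) + 1.
Since 2g^2 + 2n^2 + 2n is an integer, the sum of squares is of the form 2k+1 for an integer k.

2(2g^2 + 2n^2 + 2n) + 1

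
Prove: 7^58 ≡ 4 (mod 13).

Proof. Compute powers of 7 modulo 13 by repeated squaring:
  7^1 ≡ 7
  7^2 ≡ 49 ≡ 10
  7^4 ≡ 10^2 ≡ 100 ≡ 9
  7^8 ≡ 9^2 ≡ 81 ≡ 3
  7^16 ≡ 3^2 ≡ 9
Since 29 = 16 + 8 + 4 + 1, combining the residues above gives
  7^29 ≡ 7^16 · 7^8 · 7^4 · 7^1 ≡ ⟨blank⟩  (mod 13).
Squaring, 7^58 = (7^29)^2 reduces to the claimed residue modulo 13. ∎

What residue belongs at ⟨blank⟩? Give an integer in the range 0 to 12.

11

7^16 · 7^8 · 7^4 · 7^1 ≡ 9 · 3 · 9 · 7 = 1701.
1701 mod 13 = 11, so 7^29 ≡ 11 (mod 13).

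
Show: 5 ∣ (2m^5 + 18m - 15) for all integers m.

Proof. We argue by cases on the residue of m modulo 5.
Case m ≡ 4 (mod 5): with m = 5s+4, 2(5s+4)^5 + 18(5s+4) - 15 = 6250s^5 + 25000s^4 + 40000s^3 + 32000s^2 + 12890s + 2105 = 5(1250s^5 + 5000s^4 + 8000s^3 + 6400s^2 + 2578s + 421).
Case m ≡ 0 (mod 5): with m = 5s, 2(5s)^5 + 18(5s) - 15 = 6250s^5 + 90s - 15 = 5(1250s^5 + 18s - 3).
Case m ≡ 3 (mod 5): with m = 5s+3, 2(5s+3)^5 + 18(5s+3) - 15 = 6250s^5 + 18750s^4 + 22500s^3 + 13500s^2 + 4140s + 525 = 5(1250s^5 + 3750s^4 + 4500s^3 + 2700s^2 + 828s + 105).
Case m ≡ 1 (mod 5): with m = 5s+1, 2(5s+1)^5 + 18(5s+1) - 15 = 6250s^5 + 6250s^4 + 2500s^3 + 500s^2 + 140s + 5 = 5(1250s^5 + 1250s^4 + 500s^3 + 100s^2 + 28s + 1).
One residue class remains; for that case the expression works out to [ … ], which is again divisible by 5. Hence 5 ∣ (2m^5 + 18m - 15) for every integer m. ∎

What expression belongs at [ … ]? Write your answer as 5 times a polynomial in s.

5(1250s^5 + 2500s^4 + 2000s^3 + 800s^2 + 178s + 17)

The residues treated are {4, 0, 3, 1}, so the missing case is m ≡ 2 (mod 5); write m = 5s+2.
Then 2(5s+2)^5 + 18(5s+2) - 15 = 6250s^5 + 12500s^4 + 10000s^3 + 4000s^2 + 890s + 85 = 5(1250s^5 + 2500s^4 + 2000s^3 + 800s^2 + 178s + 17).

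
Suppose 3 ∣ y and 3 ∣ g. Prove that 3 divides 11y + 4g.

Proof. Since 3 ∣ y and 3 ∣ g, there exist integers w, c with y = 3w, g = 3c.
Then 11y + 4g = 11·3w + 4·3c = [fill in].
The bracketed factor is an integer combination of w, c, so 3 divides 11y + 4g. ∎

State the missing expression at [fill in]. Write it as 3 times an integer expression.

3(4c + 11w)

Pull the common 3 out of every term: 11·3w + 4·3c = 3(4c + 11w).
4c + 11w is an integer, which exhibits the divisibility.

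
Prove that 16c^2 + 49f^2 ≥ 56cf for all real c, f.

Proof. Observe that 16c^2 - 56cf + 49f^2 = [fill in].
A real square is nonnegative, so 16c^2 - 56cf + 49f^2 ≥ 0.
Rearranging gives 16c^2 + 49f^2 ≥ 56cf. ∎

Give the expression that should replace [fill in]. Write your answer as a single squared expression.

16c^2 - 56cf + 49f^2 is a perfect-square trinomial: the outer terms are (4c)^2 and (7f)^2, and the cross term is -2·4c·7f.
So 16c^2 - 56cf + 49f^2 = (4c - 7f)^2 ≥ 0.

(4c - 7f)^2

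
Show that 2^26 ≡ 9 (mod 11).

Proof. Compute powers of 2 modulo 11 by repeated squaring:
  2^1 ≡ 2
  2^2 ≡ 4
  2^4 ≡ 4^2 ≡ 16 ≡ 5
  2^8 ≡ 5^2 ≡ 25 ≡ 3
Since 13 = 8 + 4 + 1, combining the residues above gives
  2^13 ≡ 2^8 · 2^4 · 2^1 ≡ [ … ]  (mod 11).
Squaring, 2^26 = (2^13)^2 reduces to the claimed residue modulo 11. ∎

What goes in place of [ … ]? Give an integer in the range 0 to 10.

Multiply the listed residues: 3 · 5 · 2 = 15 → 30.
Reducing modulo 11: 30 = 2·11 + 8, so 2^13 ≡ 8.

8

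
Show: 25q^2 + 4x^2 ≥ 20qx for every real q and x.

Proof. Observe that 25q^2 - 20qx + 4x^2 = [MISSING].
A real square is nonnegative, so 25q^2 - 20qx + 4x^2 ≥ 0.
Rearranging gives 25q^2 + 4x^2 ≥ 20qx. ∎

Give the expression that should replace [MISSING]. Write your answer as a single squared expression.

25q^2 - 20qx + 4x^2 is a perfect-square trinomial: the outer terms are (5q)^2 and (2x)^2, and the cross term is -2·5q·2x.
So 25q^2 - 20qx + 4x^2 = (5q - 2x)^2 ≥ 0.

(5q - 2x)^2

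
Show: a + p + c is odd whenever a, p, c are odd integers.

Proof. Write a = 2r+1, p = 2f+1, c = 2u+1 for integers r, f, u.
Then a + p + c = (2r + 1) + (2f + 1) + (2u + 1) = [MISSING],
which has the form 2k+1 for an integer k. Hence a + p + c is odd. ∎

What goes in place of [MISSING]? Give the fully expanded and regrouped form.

Expanding: (2r + 1) + (2f + 1) + (2u + 1) = 2f + 2r + 2u + 3.
Every term except the constant is even, so this is 2(f + r + u + 1) + 1,
and f + r + u + 1 ∈ ℤ gives the required form.

2(f + r + u + 1) + 1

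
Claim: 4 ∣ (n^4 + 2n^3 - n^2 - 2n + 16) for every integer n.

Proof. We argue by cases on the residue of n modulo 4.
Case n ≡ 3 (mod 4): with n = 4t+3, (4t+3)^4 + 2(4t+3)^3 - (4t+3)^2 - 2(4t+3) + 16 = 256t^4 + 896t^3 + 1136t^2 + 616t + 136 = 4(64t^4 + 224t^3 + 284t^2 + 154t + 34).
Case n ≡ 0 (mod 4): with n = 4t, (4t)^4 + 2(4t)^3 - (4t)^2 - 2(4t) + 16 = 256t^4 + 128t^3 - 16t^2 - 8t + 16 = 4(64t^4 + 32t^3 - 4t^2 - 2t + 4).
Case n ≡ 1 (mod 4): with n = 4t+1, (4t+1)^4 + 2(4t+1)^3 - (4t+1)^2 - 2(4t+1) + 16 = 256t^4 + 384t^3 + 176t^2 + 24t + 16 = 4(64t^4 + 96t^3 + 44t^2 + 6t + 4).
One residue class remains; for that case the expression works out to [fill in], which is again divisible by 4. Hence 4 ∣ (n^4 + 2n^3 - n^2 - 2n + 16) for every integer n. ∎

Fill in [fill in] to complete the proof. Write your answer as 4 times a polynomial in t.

4(64t^4 + 160t^3 + 140t^2 + 50t + 10)

The residues treated are {3, 0, 1}, so the missing case is n ≡ 2 (mod 4); write n = 4t+2.
Then (4t+2)^4 + 2(4t+2)^3 - (4t+2)^2 - 2(4t+2) + 16 = 256t^4 + 640t^3 + 560t^2 + 200t + 40 = 4(64t^4 + 160t^3 + 140t^2 + 50t + 10).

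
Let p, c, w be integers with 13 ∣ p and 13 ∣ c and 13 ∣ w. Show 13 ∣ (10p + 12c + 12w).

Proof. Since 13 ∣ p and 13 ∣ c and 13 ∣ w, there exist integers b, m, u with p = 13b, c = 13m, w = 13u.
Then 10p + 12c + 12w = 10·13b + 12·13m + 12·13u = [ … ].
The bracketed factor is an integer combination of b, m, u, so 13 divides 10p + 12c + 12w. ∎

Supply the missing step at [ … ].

13(10b + 12m + 12u)

Each term has a factor of 13: 10·13b + 12·13m + 12·13u = 13·(10b + 12m + 12u).
Since 10b + 12m + 12u is an integer, 13 ∣ (10p + 12c + 12w).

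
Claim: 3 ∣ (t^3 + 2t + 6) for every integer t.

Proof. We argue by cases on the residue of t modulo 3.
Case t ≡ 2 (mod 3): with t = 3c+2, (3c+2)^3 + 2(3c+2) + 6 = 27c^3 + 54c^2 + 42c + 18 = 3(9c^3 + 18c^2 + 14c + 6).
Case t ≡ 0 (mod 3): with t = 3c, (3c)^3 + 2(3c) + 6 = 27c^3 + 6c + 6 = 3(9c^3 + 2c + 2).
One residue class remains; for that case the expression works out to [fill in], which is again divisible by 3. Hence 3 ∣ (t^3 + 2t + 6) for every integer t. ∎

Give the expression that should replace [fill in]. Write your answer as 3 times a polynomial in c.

3(9c^3 + 9c^2 + 5c + 3)

The residues treated are {2, 0}, so the missing case is t ≡ 1 (mod 3); write t = 3c+1.
Then (3c+1)^3 + 2(3c+1) + 6 = 27c^3 + 27c^2 + 15c + 9 = 3(9c^3 + 9c^2 + 5c + 3).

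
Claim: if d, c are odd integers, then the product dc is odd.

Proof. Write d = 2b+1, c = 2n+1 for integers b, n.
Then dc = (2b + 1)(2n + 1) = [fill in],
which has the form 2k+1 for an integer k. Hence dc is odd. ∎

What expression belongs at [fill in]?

(2b + 1)(2n + 1) = 4bn + 2b + 2n + 1
= 2(2bn + b + n) + 1.
Since 2bn + b + n is an integer, the product is of the form 2k+1 for an integer k.

2(2bn + b + n) + 1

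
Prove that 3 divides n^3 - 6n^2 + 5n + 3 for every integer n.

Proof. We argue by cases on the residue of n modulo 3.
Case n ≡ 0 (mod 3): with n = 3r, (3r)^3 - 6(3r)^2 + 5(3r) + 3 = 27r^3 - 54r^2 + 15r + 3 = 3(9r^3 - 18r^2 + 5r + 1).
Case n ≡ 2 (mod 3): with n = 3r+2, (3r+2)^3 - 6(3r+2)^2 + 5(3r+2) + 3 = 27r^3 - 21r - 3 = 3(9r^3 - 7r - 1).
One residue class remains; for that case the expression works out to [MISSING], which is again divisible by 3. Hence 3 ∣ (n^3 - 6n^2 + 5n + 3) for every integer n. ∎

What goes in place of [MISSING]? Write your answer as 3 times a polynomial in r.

3(9r^3 - 9r^2 - 4r + 1)

Only n ≡ 1 (mod 3) is unaccounted for. Put n = 3r+1:
(3r+1)^3 - 6(3r+1)^2 + 5(3r+1) + 3 expands to 27r^3 - 27r^2 - 12r + 3,
and factoring out 3 leaves 3(9r^3 - 9r^2 - 4r + 1).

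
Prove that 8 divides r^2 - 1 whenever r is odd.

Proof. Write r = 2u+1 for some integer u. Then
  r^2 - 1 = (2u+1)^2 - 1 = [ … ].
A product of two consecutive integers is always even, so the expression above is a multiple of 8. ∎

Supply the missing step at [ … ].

(2u+1)^2 - 1 = 4u^2 + 4u + 1 - 1 = 4u^2 + 4u = 4u(u+1).
Since u and u+1 are consecutive, u(u+1) is even, and 4·(even) is a multiple of 8.

4u(u + 1)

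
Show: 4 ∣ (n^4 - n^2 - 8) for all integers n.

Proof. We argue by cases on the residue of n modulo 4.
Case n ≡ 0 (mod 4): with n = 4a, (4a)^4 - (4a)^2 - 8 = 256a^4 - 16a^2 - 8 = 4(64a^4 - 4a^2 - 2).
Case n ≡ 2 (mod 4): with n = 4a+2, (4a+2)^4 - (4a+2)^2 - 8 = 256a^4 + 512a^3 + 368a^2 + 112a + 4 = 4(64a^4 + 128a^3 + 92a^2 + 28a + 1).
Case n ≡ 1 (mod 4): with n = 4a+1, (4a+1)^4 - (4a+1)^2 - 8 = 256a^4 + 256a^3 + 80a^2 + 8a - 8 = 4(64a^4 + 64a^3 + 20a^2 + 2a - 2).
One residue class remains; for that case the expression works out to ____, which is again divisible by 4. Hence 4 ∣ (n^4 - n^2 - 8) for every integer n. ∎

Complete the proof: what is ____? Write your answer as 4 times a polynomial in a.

The residues treated are {0, 2, 1}, so the missing case is n ≡ 3 (mod 4); write n = 4a+3.
Then (4a+3)^4 - (4a+3)^2 - 8 = 256a^4 + 768a^3 + 848a^2 + 408a + 64 = 4(64a^4 + 192a^3 + 212a^2 + 102a + 16).

4(64a^4 + 192a^3 + 212a^2 + 102a + 16)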